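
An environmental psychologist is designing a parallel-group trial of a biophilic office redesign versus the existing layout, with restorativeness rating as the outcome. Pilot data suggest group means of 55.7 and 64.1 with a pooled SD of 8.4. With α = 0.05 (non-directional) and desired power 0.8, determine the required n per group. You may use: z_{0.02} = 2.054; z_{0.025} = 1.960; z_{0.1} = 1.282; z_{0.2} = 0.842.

Cohen's d = |M₁ − M₂| / SD_pooled = |55.7 − 64.1| / 8.4 = 8.4 / 8.4 = 1.000.
For two independent groups with equal n: n = 2·((z_{α/2} + z_β) / d)².
z_{α/2} + z_β = 1.960 + 0.842 = 2.802.
n = 2 × (2.802 / 1.000)² = 2 × 2.802² = 2 × 7.85 = 15.7.
Round up to the next whole participant.

n = 16 per group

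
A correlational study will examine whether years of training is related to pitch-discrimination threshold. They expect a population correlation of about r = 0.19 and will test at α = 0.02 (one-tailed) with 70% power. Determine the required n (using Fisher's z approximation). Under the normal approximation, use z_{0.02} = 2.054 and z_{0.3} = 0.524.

Fisher's z: C = ½·ln((1+r)/(1−r)) = ½·ln(1.4691) = 0.1923.
n = ((z_{α} + z_β)/C)² + 3.
(2.054 + 0.524) / 0.1923 = 2.578 / 0.1923 = 13.406.
n = 13.406² + 3 = 179.72 + 3 = 182.7.
Round up.

n = 183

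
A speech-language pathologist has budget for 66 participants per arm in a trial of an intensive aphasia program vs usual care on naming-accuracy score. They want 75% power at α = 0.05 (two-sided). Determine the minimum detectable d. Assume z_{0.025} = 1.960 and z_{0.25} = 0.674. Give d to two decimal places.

For two independent groups of n = 66 each: d_min = (z_{α/2} + z_β)·√(2/n).
z-sum = 1.960 + 0.674 = 2.634.
d_min = 2.634 × √(2/66) = 2.634 × 0.1741 = 0.459.

d_min ≈ 0.46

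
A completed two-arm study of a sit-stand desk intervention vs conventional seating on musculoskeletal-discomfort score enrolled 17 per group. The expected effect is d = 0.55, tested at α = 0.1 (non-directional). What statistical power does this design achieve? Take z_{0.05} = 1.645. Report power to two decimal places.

For two equal groups, power = Φ(d·√(n/2) − z_{α/2}).
d·√(n/2) = 0.55 × √(17/2) = 0.55 × 2.915 = 1.604.
z_β = 1.604 − 1.645 = -0.041.
Power = Φ(-0.041) = 0.483.

power ≈ 0.48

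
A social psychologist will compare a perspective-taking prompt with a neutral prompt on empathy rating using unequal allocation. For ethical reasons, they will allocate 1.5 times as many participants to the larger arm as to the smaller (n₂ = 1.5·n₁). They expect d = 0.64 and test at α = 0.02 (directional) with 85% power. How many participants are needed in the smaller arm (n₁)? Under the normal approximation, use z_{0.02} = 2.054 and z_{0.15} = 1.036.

n₁ = 39

With allocation ratio k = n₂/n₁ = 1.5, Var(x̄₁−x̄₂) = σ²(1/n₁ + 1/(k·n₁)) = σ²·(k+1)/(k·n₁).
So n₁ = (1 + 1/k)·((z_{α} + z_β)/d)² = 1.667 × (3.090/0.64)².
n₁ = 1.667 × 23.31 = 38.9.
Round up: n₁ = 39, giving n₂ = ⌈1.5 × 39⌉ = ⌈58.5⌉ = 59.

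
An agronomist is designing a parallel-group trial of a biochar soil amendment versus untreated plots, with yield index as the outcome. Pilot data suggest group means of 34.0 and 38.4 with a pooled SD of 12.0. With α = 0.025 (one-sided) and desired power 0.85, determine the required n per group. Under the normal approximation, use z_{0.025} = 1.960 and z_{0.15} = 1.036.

Cohen's d = |M₁ − M₂| / SD_pooled = |34.0 − 38.4| / 12.0 = 4.4 / 12.0 = 0.367.
For two independent groups with equal n: n = 2·((z_{α} + z_β) / d)².
z_{α} + z_β = 1.960 + 1.036 = 2.996.
n = 2 × (2.996 / 0.367)² = 2 × 8.163² = 2 × 66.64 = 133.3.
Round up to the next whole participant.

n = 134 per group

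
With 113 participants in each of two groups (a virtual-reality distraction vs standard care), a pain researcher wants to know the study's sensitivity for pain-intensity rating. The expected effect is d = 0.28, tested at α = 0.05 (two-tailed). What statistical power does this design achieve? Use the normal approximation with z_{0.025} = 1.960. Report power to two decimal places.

For two equal groups, power = Φ(d·√(n/2) − z_{α/2}).
d·√(n/2) = 0.28 × √(113/2) = 0.28 × 7.517 = 2.105.
z_β = 2.105 − 1.960 = 0.145.
Power = Φ(0.145) = 0.558.

power ≈ 0.56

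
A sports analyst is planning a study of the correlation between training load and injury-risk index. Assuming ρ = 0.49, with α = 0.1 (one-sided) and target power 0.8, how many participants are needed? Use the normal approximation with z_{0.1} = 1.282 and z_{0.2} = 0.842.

Fisher's z: C = ½·ln((1+r)/(1−r)) = ½·ln(2.9216) = 0.5361.
n = ((z_{α} + z_β)/C)² + 3.
(1.282 + 0.842) / 0.5361 = 2.124 / 0.5361 = 3.962.
n = 3.962² + 3 = 15.70 + 3 = 18.7.
Round up.

n = 19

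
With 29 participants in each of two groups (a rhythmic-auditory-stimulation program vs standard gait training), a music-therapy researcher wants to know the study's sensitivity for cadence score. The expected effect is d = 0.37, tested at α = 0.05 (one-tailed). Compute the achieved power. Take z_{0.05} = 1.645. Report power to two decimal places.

For two equal groups, power = Φ(d·√(n/2) − z_{α}).
d·√(n/2) = 0.37 × √(29/2) = 0.37 × 3.808 = 1.409.
z_β = 1.409 − 1.645 = -0.236.
Power = Φ(-0.236) = 0.407.

power ≈ 0.41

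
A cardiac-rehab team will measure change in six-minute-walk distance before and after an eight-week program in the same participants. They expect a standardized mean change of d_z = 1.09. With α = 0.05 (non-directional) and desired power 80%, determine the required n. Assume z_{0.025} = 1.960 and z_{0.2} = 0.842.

For a paired (one-sample on differences) test: n = ((z_{α/2} + z_β) / d)².
z_{α/2} + z_β = 1.960 + 0.842 = 2.802.
n = (2.802 / 1.09)² = 2.571² = 6.61.
Round up.

n = 7 pairs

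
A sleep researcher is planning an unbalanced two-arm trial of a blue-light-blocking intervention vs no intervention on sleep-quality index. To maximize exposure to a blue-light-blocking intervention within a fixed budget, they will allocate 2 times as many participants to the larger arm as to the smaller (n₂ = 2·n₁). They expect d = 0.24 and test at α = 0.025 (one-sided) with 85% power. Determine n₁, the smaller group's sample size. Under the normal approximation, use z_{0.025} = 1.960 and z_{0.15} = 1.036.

With allocation ratio k = n₂/n₁ = 2, Var(x̄₁−x̄₂) = σ²(1/n₁ + 1/(k·n₁)) = σ²·(k+1)/(k·n₁).
So n₁ = (1 + 1/k)·((z_{α} + z_β)/d)² = 1.500 × (2.996/0.24)².
n₁ = 1.500 × 155.83 = 233.8.
Round up: n₁ = 234, giving n₂ = 2 × 234 = 468.

n₁ = 234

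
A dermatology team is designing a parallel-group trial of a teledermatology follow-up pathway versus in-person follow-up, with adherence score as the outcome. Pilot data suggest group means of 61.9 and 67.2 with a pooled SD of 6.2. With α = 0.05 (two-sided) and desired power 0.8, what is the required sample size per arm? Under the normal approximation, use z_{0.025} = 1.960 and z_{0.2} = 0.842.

Cohen's d = |M₁ − M₂| / SD_pooled = |61.9 − 67.2| / 6.2 = 5.3 / 6.2 = 0.855.
For two independent groups with equal n: n = 2·((z_{α/2} + z_β) / d)².
z_{α/2} + z_β = 1.960 + 0.842 = 2.802.
n = 2 × (2.802 / 0.855)² = 2 × 3.277² = 2 × 10.74 = 21.5.
Round up to the next whole participant.

n = 22 per group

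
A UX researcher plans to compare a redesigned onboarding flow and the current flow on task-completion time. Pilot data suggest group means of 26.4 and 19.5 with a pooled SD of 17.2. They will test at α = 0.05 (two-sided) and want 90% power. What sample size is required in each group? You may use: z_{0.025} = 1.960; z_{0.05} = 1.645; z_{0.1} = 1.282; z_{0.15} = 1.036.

n = 131 per group

Cohen's d = |M₁ − M₂| / SD_pooled = |26.4 − 19.5| / 17.2 = 6.9 / 17.2 = 0.401.
For two independent groups with equal n: n = 2·((z_{α/2} + z_β) / d)².
z_{α/2} + z_β = 1.960 + 1.282 = 3.242.
n = 2 × (3.242 / 0.401)² = 2 × 8.085² = 2 × 65.36 = 130.7.
Round up to the next whole participant.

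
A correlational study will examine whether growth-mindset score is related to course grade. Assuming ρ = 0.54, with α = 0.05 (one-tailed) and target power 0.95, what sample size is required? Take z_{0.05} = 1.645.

n = 33

Fisher's z: C = ½·ln((1+r)/(1−r)) = ½·ln(3.3478) = 0.6042.
n = ((z_{α} + z_β)/C)² + 3.
(1.645 + 1.645) / 0.6042 = 3.290 / 0.6042 = 5.445.
n = 5.445² + 3 = 29.65 + 3 = 32.7.
Round up.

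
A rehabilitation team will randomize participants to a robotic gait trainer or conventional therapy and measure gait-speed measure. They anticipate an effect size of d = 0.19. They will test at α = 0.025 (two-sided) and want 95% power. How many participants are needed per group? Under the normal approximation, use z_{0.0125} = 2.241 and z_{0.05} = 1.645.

For two independent groups with equal n: n = 2·((z_{α/2} + z_β) / d)².
z_{α/2} + z_β = 2.241 + 1.645 = 3.886.
n = 2 × (3.886 / 0.19)² = 2 × 20.453² = 2 × 418.31 = 836.6.
Round up to the next whole participant.

n = 837 per group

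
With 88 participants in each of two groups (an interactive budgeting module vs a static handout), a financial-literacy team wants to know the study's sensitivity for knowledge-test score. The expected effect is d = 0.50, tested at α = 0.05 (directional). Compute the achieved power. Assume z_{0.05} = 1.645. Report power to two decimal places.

For two equal groups, power = Φ(d·√(n/2) − z_{α}).
d·√(n/2) = 0.50 × √(88/2) = 0.50 × 6.633 = 3.317.
z_β = 3.317 − 1.645 = 1.672.
Power = Φ(1.672) = 0.953.

power ≈ 0.95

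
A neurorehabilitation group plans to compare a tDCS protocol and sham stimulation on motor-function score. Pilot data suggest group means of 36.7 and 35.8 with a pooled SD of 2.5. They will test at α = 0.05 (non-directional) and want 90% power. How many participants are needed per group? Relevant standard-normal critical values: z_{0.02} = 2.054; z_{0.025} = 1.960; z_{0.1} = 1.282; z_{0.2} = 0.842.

Cohen's d = |M₁ − M₂| / SD_pooled = |36.7 − 35.8| / 2.5 = 0.9 / 2.5 = 0.360.
For two independent groups with equal n: n = 2·((z_{α/2} + z_β) / d)².
z_{α/2} + z_β = 1.960 + 1.282 = 3.242.
n = 2 × (3.242 / 0.360)² = 2 × 9.006² = 2 × 81.10 = 162.2.
Round up to the next whole participant.

n = 163 per group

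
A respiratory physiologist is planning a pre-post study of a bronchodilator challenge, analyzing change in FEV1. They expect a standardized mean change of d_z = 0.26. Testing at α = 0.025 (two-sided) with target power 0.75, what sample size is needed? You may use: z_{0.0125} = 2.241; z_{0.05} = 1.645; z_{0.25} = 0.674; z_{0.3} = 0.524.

n = 126 pairs

For a paired (one-sample on differences) test: n = ((z_{α/2} + z_β) / d)².
z_{α/2} + z_β = 2.241 + 0.674 = 2.915.
n = (2.915 / 0.26)² = 11.212² = 125.70.
Round up.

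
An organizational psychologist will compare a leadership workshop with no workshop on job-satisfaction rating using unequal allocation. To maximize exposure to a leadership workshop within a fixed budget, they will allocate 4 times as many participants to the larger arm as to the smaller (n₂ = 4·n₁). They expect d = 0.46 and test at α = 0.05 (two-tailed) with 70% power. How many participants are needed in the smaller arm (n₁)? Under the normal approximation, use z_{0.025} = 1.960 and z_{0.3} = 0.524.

n₁ = 37

With allocation ratio k = n₂/n₁ = 4, Var(x̄₁−x̄₂) = σ²(1/n₁ + 1/(k·n₁)) = σ²·(k+1)/(k·n₁).
So n₁ = (1 + 1/k)·((z_{α/2} + z_β)/d)² = 1.250 × (2.484/0.46)².
n₁ = 1.250 × 29.16 = 36.4.
Round up: n₁ = 37, giving n₂ = 4 × 37 = 148.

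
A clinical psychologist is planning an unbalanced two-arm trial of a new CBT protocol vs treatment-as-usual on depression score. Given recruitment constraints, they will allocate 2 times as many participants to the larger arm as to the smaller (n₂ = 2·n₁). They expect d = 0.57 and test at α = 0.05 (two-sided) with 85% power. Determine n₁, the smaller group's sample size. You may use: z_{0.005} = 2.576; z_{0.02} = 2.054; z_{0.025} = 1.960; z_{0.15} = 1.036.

With allocation ratio k = n₂/n₁ = 2, Var(x̄₁−x̄₂) = σ²(1/n₁ + 1/(k·n₁)) = σ²·(k+1)/(k·n₁).
So n₁ = (1 + 1/k)·((z_{α/2} + z_β)/d)² = 1.500 × (2.996/0.57)².
n₁ = 1.500 × 27.63 = 41.4.
Round up: n₁ = 42, giving n₂ = 2 × 42 = 84.

n₁ = 42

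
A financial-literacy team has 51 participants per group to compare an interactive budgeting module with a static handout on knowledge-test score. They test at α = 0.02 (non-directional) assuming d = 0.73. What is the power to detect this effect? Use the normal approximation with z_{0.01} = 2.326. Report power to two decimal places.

For two equal groups, power = Φ(d·√(n/2) − z_{α/2}).
d·√(n/2) = 0.73 × √(51/2) = 0.73 × 5.050 = 3.686.
z_β = 3.686 − 2.326 = 1.360.
Power = Φ(1.360) = 0.913.

power ≈ 0.91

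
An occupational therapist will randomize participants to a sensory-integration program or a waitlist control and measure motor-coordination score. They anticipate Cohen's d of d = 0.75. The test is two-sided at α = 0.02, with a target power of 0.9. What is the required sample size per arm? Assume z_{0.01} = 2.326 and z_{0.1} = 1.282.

For two independent groups with equal n: n = 2·((z_{α/2} + z_β) / d)².
z_{α/2} + z_β = 2.326 + 1.282 = 3.608.
n = 2 × (3.608 / 0.75)² = 2 × 4.811² = 2 × 23.14 = 46.3.
Round up to the next whole participant.

n = 47 per group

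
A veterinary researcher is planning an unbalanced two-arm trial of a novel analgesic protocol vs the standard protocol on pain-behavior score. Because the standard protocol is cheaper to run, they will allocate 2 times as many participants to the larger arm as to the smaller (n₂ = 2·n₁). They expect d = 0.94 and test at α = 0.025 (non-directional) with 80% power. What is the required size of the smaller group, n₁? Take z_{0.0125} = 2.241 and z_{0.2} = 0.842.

With allocation ratio k = n₂/n₁ = 2, Var(x̄₁−x̄₂) = σ²(1/n₁ + 1/(k·n₁)) = σ²·(k+1)/(k·n₁).
So n₁ = (1 + 1/k)·((z_{α/2} + z_β)/d)² = 1.500 × (3.083/0.94)².
n₁ = 1.500 × 10.76 = 16.1.
Round up: n₁ = 17, giving n₂ = 2 × 17 = 34.

n₁ = 17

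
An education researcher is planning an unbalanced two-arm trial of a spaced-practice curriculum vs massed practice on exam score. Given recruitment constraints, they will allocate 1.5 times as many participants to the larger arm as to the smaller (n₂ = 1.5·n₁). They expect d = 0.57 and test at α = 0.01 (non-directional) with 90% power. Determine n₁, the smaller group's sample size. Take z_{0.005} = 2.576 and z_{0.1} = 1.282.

With allocation ratio k = n₂/n₁ = 1.5, Var(x̄₁−x̄₂) = σ²(1/n₁ + 1/(k·n₁)) = σ²·(k+1)/(k·n₁).
So n₁ = (1 + 1/k)·((z_{α/2} + z_β)/d)² = 1.667 × (3.858/0.57)².
n₁ = 1.667 × 45.81 = 76.4.
Round up: n₁ = 77, giving n₂ = ⌈1.5 × 77⌉ = ⌈115.5⌉ = 116.

n₁ = 77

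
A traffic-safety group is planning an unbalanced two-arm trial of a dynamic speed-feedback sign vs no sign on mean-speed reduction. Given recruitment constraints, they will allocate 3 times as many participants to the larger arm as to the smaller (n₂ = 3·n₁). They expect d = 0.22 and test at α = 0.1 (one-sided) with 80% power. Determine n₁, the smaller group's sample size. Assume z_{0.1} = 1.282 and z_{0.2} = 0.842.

With allocation ratio k = n₂/n₁ = 3, Var(x̄₁−x̄₂) = σ²(1/n₁ + 1/(k·n₁)) = σ²·(k+1)/(k·n₁).
So n₁ = (1 + 1/k)·((z_{α} + z_β)/d)² = 1.333 × (2.124/0.22)².
n₁ = 1.333 × 93.21 = 124.3.
Round up: n₁ = 125, giving n₂ = 3 × 125 = 375.

n₁ = 125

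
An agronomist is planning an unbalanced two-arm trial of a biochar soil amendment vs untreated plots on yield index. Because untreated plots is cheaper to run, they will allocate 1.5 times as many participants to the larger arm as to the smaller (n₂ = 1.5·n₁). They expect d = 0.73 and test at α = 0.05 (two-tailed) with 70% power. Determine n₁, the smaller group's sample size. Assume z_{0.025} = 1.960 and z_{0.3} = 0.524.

With allocation ratio k = n₂/n₁ = 1.5, Var(x̄₁−x̄₂) = σ²(1/n₁ + 1/(k·n₁)) = σ²·(k+1)/(k·n₁).
So n₁ = (1 + 1/k)·((z_{α/2} + z_β)/d)² = 1.667 × (2.484/0.73)².
n₁ = 1.667 × 11.58 = 19.3.
Round up: n₁ = 20, giving n₂ = 1.5 × 20 = 30.

n₁ = 20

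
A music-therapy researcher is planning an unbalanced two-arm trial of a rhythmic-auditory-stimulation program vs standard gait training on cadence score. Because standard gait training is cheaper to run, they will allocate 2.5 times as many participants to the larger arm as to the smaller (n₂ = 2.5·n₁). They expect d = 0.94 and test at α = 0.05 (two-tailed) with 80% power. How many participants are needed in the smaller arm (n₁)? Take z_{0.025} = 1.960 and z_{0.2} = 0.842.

n₁ = 13

With allocation ratio k = n₂/n₁ = 2.5, Var(x̄₁−x̄₂) = σ²(1/n₁ + 1/(k·n₁)) = σ²·(k+1)/(k·n₁).
So n₁ = (1 + 1/k)·((z_{α/2} + z_β)/d)² = 1.400 × (2.802/0.94)².
n₁ = 1.400 × 8.89 = 12.4.
Round up: n₁ = 13, giving n₂ = ⌈2.5 × 13⌉ = ⌈32.5⌉ = 33.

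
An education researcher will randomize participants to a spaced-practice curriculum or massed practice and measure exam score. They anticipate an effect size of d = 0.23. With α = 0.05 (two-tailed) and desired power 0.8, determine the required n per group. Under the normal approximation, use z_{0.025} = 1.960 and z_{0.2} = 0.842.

For two independent groups with equal n: n = 2·((z_{α/2} + z_β) / d)².
z_{α/2} + z_β = 1.960 + 0.842 = 2.802.
n = 2 × (2.802 / 0.23)² = 2 × 12.183² = 2 × 148.42 = 296.8.
Round up to the next whole participant.

n = 297 per group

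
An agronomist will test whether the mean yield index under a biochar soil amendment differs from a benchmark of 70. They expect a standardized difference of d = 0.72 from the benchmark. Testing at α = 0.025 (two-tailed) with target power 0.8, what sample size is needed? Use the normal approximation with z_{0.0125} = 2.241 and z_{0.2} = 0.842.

For a one-sample test: n = ((z_{α/2} + z_β) / d)².
z_{α/2} + z_β = 2.241 + 0.842 = 3.083.
n = (3.083 / 0.72)² = 4.282² = 18.34.
Round up.

n = 19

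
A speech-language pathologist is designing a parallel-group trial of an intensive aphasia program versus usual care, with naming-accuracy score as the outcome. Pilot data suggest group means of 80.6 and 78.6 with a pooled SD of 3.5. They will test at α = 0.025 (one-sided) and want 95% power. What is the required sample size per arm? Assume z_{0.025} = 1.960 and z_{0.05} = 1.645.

Cohen's d = |M₁ − M₂| / SD_pooled = |80.6 − 78.6| / 3.5 = 2.0 / 3.5 = 0.571.
For two independent groups with equal n: n = 2·((z_{α} + z_β) / d)².
z_{α} + z_β = 1.960 + 1.645 = 3.605.
n = 2 × (3.605 / 0.571)² = 2 × 6.313² = 2 × 39.86 = 79.7.
Round up to the next whole participant.

n = 80 per group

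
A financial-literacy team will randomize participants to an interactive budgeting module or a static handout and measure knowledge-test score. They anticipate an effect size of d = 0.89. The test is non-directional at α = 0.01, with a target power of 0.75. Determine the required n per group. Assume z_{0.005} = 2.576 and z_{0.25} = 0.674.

For two independent groups with equal n: n = 2·((z_{α/2} + z_β) / d)².
z_{α/2} + z_β = 2.576 + 0.674 = 3.250.
n = 2 × (3.250 / 0.89)² = 2 × 3.652² = 2 × 13.33 = 26.7.
Round up to the next whole participant.

n = 27 per group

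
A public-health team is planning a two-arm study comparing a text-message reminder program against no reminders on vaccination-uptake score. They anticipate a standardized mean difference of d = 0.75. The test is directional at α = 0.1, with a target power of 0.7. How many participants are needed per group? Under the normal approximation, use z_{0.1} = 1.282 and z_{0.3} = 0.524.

n = 12 per group

For two independent groups with equal n: n = 2·((z_{α} + z_β) / d)².
z_{α} + z_β = 1.282 + 0.524 = 1.806.
n = 2 × (1.806 / 0.75)² = 2 × 2.408² = 2 × 5.80 = 11.6.
Round up to the next whole participant.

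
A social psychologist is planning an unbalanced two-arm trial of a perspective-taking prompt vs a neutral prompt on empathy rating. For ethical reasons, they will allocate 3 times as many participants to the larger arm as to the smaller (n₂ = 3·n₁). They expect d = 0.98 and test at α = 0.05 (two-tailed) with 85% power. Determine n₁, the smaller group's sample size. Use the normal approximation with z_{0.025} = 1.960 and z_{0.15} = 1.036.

With allocation ratio k = n₂/n₁ = 3, Var(x̄₁−x̄₂) = σ²(1/n₁ + 1/(k·n₁)) = σ²·(k+1)/(k·n₁).
So n₁ = (1 + 1/k)·((z_{α/2} + z_β)/d)² = 1.333 × (2.996/0.98)².
n₁ = 1.333 × 9.35 = 12.5.
Round up: n₁ = 13, giving n₂ = 3 × 13 = 39.

n₁ = 13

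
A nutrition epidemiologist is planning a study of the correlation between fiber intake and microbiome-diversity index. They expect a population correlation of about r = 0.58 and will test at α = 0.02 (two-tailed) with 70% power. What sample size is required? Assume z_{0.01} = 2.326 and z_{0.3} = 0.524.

Fisher's z: C = ½·ln((1+r)/(1−r)) = ½·ln(3.7619) = 0.6625.
n = ((z_{α/2} + z_β)/C)² + 3.
(2.326 + 0.524) / 0.6625 = 2.850 / 0.6625 = 4.302.
n = 4.302² + 3 = 18.51 + 3 = 21.5.
Round up.

n = 22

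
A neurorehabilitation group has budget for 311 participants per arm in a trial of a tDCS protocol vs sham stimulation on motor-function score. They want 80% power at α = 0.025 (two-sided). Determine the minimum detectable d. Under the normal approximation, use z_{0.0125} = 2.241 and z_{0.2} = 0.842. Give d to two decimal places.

d_min ≈ 0.25

For two independent groups of n = 311 each: d_min = (z_{α/2} + z_β)·√(2/n).
z-sum = 2.241 + 0.842 = 3.083.
d_min = 3.083 × √(2/311) = 3.083 × 0.0802 = 0.247.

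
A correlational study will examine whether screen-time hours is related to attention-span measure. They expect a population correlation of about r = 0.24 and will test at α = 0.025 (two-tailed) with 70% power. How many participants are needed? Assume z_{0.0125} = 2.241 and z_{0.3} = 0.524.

Fisher's z: C = ½·ln((1+r)/(1−r)) = ½·ln(1.6316) = 0.2448.
n = ((z_{α/2} + z_β)/C)² + 3.
(2.241 + 0.524) / 0.2448 = 2.765 / 0.2448 = 11.295.
n = 11.295² + 3 = 127.58 + 3 = 130.6.
Round up.

n = 131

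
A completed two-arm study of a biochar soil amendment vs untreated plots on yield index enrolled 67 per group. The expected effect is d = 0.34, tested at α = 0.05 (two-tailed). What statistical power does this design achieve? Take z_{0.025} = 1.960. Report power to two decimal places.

For two equal groups, power = Φ(d·√(n/2) − z_{α/2}).
d·√(n/2) = 0.34 × √(67/2) = 0.34 × 5.788 = 1.968.
z_β = 1.968 − 1.960 = 0.008.
Power = Φ(0.008) = 0.503.

power ≈ 0.50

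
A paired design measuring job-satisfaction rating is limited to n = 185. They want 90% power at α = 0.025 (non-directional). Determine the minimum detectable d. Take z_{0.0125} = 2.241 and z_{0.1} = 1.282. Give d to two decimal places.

For a single sample (or paired design) of n = 185: d_min = (z_{α/2} + z_β)/√n.
z-sum = 2.241 + 1.282 = 3.523.
d_min = 3.523 / √185 = 3.523 / 13.601 = 0.259.

d_min ≈ 0.26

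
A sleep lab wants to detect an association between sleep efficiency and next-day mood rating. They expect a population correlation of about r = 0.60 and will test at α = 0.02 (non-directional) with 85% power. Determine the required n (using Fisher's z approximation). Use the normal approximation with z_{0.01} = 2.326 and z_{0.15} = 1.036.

n = 27

Fisher's z: C = ½·ln((1+r)/(1−r)) = ½·ln(4.0000) = 0.6931.
n = ((z_{α/2} + z_β)/C)² + 3.
(2.326 + 1.036) / 0.6931 = 3.362 / 0.6931 = 4.851.
n = 4.851² + 3 = 23.53 + 3 = 26.5.
Round up.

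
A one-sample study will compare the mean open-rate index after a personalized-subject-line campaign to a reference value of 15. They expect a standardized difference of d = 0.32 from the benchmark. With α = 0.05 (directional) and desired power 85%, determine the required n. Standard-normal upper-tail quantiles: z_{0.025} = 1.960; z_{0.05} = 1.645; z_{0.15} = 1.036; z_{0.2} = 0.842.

For a one-sample test: n = ((z_{α} + z_β) / d)².
z_{α} + z_β = 1.645 + 1.036 = 2.681.
n = (2.681 / 0.32)² = 8.378² = 70.19.
Round up.

n = 71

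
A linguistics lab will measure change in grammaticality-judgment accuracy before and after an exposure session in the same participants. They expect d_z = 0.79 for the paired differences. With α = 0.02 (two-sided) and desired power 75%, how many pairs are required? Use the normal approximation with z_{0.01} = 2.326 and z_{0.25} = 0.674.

n = 15 pairs

For a paired (one-sample on differences) test: n = ((z_{α/2} + z_β) / d)².
z_{α/2} + z_β = 2.326 + 0.674 = 3.000.
n = (3.000 / 0.79)² = 3.797² = 14.42.
Round up.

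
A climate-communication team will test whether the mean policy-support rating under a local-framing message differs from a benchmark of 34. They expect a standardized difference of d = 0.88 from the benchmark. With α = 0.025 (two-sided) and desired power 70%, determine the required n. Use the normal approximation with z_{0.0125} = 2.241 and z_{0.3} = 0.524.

For a one-sample test: n = ((z_{α/2} + z_β) / d)².
z_{α/2} + z_β = 2.241 + 0.524 = 2.765.
n = (2.765 / 0.88)² = 3.142² = 9.87.
Round up.

n = 10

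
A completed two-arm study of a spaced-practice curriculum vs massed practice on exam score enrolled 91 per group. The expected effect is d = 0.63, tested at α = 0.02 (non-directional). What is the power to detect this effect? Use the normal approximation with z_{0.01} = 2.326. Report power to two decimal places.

power ≈ 0.97

For two equal groups, power = Φ(d·√(n/2) − z_{α/2}).
d·√(n/2) = 0.63 × √(91/2) = 0.63 × 6.745 = 4.250.
z_β = 4.250 − 2.326 = 1.924.
Power = Φ(1.924) = 0.973.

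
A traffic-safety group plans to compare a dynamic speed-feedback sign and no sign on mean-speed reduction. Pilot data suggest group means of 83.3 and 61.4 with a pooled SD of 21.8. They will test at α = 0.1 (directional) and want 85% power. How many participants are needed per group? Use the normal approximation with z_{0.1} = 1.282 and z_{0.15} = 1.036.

Cohen's d = |M₁ − M₂| / SD_pooled = |83.3 − 61.4| / 21.8 = 21.9 / 21.8 = 1.005.
For two independent groups with equal n: n = 2·((z_{α} + z_β) / d)².
z_{α} + z_β = 1.282 + 1.036 = 2.318.
n = 2 × (2.318 / 1.005)² = 2 × 2.306² = 2 × 5.32 = 10.6.
Round up to the next whole participant.

n = 11 per group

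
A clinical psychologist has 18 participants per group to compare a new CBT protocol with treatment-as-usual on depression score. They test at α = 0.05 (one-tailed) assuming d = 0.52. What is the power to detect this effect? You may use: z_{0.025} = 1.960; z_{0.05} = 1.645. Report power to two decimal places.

power ≈ 0.47

For two equal groups, power = Φ(d·√(n/2) − z_{α}).
d·√(n/2) = 0.52 × √(18/2) = 0.52 × 3.000 = 1.560.
z_β = 1.560 − 1.645 = -0.085.
Power = Φ(-0.085) = 0.466.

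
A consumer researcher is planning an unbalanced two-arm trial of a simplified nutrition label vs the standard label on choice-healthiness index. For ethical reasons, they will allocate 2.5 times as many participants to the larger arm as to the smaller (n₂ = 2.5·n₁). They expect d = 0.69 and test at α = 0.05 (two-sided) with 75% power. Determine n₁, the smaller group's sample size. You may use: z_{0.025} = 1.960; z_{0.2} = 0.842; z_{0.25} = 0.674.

n₁ = 21

With allocation ratio k = n₂/n₁ = 2.5, Var(x̄₁−x̄₂) = σ²(1/n₁ + 1/(k·n₁)) = σ²·(k+1)/(k·n₁).
So n₁ = (1 + 1/k)·((z_{α/2} + z_β)/d)² = 1.400 × (2.634/0.69)².
n₁ = 1.400 × 14.57 = 20.4.
Round up: n₁ = 21, giving n₂ = ⌈2.5 × 21⌉ = ⌈52.5⌉ = 53.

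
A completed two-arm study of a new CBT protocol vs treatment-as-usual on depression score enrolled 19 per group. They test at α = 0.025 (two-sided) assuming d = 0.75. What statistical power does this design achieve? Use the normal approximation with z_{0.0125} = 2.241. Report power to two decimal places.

power ≈ 0.53

For two equal groups, power = Φ(d·√(n/2) − z_{α/2}).
d·√(n/2) = 0.75 × √(19/2) = 0.75 × 3.082 = 2.312.
z_β = 2.312 − 2.241 = 0.071.
Power = Φ(0.071) = 0.528.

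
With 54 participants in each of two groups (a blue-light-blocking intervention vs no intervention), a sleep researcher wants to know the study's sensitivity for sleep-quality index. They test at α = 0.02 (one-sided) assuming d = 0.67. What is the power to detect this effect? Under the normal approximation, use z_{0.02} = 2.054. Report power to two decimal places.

power ≈ 0.92

For two equal groups, power = Φ(d·√(n/2) − z_{α}).
d·√(n/2) = 0.67 × √(54/2) = 0.67 × 5.196 = 3.481.
z_β = 3.481 − 2.054 = 1.427.
Power = Φ(1.427) = 0.923.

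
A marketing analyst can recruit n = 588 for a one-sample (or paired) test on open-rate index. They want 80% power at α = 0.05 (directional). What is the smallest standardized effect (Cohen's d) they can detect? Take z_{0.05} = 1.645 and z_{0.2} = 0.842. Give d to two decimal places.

For a single sample (or paired design) of n = 588: d_min = (z_{α} + z_β)/√n.
z-sum = 1.645 + 0.842 = 2.487.
d_min = 2.487 / √588 = 2.487 / 24.249 = 0.103.

d_min ≈ 0.10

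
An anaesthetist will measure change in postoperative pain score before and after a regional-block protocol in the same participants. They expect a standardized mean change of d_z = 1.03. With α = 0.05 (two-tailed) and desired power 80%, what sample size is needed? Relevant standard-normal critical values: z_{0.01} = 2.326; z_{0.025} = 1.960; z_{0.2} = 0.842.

n = 8 pairs

For a paired (one-sample on differences) test: n = ((z_{α/2} + z_β) / d)².
z_{α/2} + z_β = 1.960 + 0.842 = 2.802.
n = (2.802 / 1.03)² = 2.720² = 7.40.
Round up.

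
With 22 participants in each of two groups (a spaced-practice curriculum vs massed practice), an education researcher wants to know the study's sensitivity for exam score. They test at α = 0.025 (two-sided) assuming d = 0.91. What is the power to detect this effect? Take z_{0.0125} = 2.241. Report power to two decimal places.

power ≈ 0.78

For two equal groups, power = Φ(d·√(n/2) − z_{α/2}).
d·√(n/2) = 0.91 × √(22/2) = 0.91 × 3.317 = 3.018.
z_β = 3.018 − 2.241 = 0.777.
Power = Φ(0.777) = 0.781.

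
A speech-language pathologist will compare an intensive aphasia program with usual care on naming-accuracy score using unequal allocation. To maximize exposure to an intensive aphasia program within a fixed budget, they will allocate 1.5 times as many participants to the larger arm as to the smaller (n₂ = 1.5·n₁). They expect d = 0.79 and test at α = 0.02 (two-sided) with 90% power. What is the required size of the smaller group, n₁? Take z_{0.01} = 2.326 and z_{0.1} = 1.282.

With allocation ratio k = n₂/n₁ = 1.5, Var(x̄₁−x̄₂) = σ²(1/n₁ + 1/(k·n₁)) = σ²·(k+1)/(k·n₁).
So n₁ = (1 + 1/k)·((z_{α/2} + z_β)/d)² = 1.667 × (3.608/0.79)².
n₁ = 1.667 × 20.86 = 34.8.
Round up: n₁ = 35, giving n₂ = ⌈1.5 × 35⌉ = ⌈52.5⌉ = 53.

n₁ = 35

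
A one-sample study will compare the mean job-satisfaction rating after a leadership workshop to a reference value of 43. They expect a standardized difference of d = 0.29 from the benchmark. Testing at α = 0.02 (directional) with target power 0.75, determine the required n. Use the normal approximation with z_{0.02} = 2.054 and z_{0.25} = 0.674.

n = 89

For a one-sample test: n = ((z_{α} + z_β) / d)².
z_{α} + z_β = 2.054 + 0.674 = 2.728.
n = (2.728 / 0.29)² = 9.407² = 88.49.
Round up.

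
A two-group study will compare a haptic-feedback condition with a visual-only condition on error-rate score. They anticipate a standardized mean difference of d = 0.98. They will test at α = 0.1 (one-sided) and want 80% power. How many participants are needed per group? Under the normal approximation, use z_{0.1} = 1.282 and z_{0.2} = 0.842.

For two independent groups with equal n: n = 2·((z_{α} + z_β) / d)².
z_{α} + z_β = 1.282 + 0.842 = 2.124.
n = 2 × (2.124 / 0.98)² = 2 × 2.167² = 2 × 4.70 = 9.4.
Round up to the next whole participant.

n = 10 per group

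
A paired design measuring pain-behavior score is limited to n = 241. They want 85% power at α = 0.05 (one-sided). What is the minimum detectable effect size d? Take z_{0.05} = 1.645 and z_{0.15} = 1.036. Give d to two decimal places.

For a single sample (or paired design) of n = 241: d_min = (z_{α} + z_β)/√n.
z-sum = 1.645 + 1.036 = 2.681.
d_min = 2.681 / √241 = 2.681 / 15.524 = 0.173.

d_min ≈ 0.17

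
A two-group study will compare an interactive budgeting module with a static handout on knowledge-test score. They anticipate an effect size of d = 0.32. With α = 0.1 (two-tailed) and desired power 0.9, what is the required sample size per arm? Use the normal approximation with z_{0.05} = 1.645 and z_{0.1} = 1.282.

For two independent groups with equal n: n = 2·((z_{α/2} + z_β) / d)².
z_{α/2} + z_β = 1.645 + 1.282 = 2.927.
n = 2 × (2.927 / 0.32)² = 2 × 9.147² = 2 × 83.67 = 167.3.
Round up to the next whole participant.

n = 168 per group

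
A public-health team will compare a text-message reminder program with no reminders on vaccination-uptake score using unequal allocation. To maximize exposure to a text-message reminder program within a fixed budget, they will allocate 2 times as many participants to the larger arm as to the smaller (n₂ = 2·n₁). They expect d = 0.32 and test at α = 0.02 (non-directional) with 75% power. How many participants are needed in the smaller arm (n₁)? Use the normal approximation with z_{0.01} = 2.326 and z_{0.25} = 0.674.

With allocation ratio k = n₂/n₁ = 2, Var(x̄₁−x̄₂) = σ²(1/n₁ + 1/(k·n₁)) = σ²·(k+1)/(k·n₁).
So n₁ = (1 + 1/k)·((z_{α/2} + z_β)/d)² = 1.500 × (3.000/0.32)².
n₁ = 1.500 × 87.89 = 131.8.
Round up: n₁ = 132, giving n₂ = 2 × 132 = 264.

n₁ = 132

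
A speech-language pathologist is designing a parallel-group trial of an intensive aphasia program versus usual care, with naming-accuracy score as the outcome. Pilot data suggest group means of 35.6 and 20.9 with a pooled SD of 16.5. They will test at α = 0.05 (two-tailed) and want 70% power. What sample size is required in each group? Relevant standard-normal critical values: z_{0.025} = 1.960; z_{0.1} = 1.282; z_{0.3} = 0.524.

Cohen's d = |M₁ − M₂| / SD_pooled = |35.6 − 20.9| / 16.5 = 14.7 / 16.5 = 0.891.
For two independent groups with equal n: n = 2·((z_{α/2} + z_β) / d)².
z_{α/2} + z_β = 1.960 + 0.524 = 2.484.
n = 2 × (2.484 / 0.891)² = 2 × 2.788² = 2 × 7.77 = 15.5.
Round up to the next whole participant.

n = 16 per group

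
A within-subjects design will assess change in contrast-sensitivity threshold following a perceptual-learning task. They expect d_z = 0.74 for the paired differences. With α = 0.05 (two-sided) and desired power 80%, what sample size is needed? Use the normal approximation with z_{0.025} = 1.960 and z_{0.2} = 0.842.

For a paired (one-sample on differences) test: n = ((z_{α/2} + z_β) / d)².
z_{α/2} + z_β = 1.960 + 0.842 = 2.802.
n = (2.802 / 0.74)² = 3.786² = 14.34.
Round up.

n = 15 pairs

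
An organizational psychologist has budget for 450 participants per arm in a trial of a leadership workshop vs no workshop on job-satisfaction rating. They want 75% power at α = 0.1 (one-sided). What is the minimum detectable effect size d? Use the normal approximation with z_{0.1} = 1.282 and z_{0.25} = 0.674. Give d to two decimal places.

For two independent groups of n = 450 each: d_min = (z_{α} + z_β)·√(2/n).
z-sum = 1.282 + 0.674 = 1.956.
d_min = 1.956 × √(2/450) = 1.956 × 0.0667 = 0.130.

d_min ≈ 0.13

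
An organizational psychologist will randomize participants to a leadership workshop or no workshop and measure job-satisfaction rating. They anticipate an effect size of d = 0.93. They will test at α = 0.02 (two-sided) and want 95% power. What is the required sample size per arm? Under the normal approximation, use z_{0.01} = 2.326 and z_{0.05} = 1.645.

n = 37 per group

For two independent groups with equal n: n = 2·((z_{α/2} + z_β) / d)².
z_{α/2} + z_β = 2.326 + 1.645 = 3.971.
n = 2 × (3.971 / 0.93)² = 2 × 4.270² = 2 × 18.23 = 36.5.
Round up to the next whole participant.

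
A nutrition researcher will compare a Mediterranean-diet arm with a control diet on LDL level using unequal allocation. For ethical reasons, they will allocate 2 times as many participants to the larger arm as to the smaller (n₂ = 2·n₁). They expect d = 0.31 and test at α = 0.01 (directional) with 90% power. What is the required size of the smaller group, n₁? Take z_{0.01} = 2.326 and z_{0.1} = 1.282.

n₁ = 204

With allocation ratio k = n₂/n₁ = 2, Var(x̄₁−x̄₂) = σ²(1/n₁ + 1/(k·n₁)) = σ²·(k+1)/(k·n₁).
So n₁ = (1 + 1/k)·((z_{α} + z_β)/d)² = 1.500 × (3.608/0.31)².
n₁ = 1.500 × 135.46 = 203.2.
Round up: n₁ = 204, giving n₂ = 2 × 204 = 408.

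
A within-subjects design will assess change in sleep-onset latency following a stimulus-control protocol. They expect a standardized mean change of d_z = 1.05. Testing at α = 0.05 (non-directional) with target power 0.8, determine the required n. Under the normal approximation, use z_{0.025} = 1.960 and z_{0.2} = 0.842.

For a paired (one-sample on differences) test: n = ((z_{α/2} + z_β) / d)².
z_{α/2} + z_β = 1.960 + 0.842 = 2.802.
n = (2.802 / 1.05)² = 2.669² = 7.12.
Round up.

n = 8 pairs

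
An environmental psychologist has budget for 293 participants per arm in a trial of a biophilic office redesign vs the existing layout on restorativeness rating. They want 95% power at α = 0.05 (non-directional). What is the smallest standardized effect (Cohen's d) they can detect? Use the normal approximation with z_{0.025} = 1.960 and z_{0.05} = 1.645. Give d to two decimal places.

d_min ≈ 0.30

For two independent groups of n = 293 each: d_min = (z_{α/2} + z_β)·√(2/n).
z-sum = 1.960 + 1.645 = 3.605.
d_min = 3.605 × √(2/293) = 3.605 × 0.0826 = 0.298.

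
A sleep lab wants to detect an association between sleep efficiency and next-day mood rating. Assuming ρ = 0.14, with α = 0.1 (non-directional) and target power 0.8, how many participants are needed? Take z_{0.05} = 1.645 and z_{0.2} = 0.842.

Fisher's z: C = ½·ln((1+r)/(1−r)) = ½·ln(1.3256) = 0.1409.
n = ((z_{α/2} + z_β)/C)² + 3.
(1.645 + 0.842) / 0.1409 = 2.487 / 0.1409 = 17.651.
n = 17.651² + 3 = 311.55 + 3 = 314.6.
Round up.

n = 315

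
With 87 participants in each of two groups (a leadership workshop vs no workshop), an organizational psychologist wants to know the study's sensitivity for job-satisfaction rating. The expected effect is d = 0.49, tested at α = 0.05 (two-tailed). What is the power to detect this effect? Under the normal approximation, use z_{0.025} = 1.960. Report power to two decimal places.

For two equal groups, power = Φ(d·√(n/2) − z_{α/2}).
d·√(n/2) = 0.49 × √(87/2) = 0.49 × 6.595 = 3.232.
z_β = 3.232 − 1.960 = 1.272.
Power = Φ(1.272) = 0.898.

power ≈ 0.90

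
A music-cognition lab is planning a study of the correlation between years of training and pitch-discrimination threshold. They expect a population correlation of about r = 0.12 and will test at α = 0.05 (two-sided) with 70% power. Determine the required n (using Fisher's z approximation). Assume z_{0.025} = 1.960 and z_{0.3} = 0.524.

n = 428

Fisher's z: C = ½·ln((1+r)/(1−r)) = ½·ln(1.2727) = 0.1206.
n = ((z_{α/2} + z_β)/C)² + 3.
(1.960 + 0.524) / 0.1206 = 2.484 / 0.1206 = 20.597.
n = 20.597² + 3 = 424.24 + 3 = 427.2.
Round up.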